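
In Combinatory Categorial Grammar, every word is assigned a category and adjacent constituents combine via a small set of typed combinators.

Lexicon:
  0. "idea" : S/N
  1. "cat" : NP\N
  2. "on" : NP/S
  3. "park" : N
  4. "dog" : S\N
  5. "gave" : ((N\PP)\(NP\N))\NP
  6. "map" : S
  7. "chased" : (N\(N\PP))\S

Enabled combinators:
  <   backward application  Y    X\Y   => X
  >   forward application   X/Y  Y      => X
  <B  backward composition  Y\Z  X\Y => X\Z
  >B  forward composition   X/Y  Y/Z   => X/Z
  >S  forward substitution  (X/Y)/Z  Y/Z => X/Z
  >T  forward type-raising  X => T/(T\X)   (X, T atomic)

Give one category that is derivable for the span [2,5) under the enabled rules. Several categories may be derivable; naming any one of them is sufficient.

[0,8] S   >
  [0,1] "idea" : S/N
  [1,8] N   <
    [1,6] N\PP   <
      [1,2] "cat" : NP\N
      [2,6] (N\PP)\(NP\N)   <
        [2,5] NP   >
          [2,3] "on" : NP/S
          [3,5] S   <
            [3,4] "park" : N
            [4,5] "dog" : S\N
        [5,6] "gave" : ((N\PP)\(NP\N))\NP
    [6,8] N\(N\PP)   <
      [6,7] "map" : S
      [7,8] "chased" : (N\(N\PP))\S

NP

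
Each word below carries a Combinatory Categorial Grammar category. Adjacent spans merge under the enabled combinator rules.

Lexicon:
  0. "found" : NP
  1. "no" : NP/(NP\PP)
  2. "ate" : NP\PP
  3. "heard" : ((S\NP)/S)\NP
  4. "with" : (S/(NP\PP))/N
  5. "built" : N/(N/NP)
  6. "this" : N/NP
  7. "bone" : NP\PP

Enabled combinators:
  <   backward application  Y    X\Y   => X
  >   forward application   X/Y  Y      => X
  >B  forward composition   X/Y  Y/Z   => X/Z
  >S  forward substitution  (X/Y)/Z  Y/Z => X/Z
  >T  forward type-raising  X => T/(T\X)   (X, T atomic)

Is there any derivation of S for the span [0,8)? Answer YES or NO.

[0,8] S   <
  [0,1] "found" : NP
  [1,8] S\NP   >
    [1,4] (S\NP)/S   <
      [1,3] NP   >
        [1,2] "no" : NP/(NP\PP)
        [2,3] "ate" : NP\PP
      [3,4] "heard" : ((S\NP)/S)\NP
    [4,8] S   >
      [4,7] S/(NP\PP)   >
        [4,5] "with" : (S/(NP\PP))/N
        [5,7] N   >
          [5,6] "built" : N/(N/NP)
          [6,7] "this" : N/NP
      [7,8] "bone" : NP\PP

YES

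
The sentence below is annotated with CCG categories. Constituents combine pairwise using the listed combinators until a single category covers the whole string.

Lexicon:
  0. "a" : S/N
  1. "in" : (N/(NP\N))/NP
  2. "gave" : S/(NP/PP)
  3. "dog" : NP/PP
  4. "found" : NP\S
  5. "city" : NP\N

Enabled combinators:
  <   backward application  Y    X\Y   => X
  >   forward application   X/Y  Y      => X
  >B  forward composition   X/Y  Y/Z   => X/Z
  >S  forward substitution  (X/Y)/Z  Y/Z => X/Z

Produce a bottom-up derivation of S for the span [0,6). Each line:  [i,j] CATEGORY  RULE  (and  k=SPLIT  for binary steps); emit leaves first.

[0,1] S/N  lex  "a"
[1,2] (N/(NP\N))/NP  lex  "in"
[2,3] S/(NP/PP)  lex  "gave"
[3,4] NP/PP  lex  "dog"
[2,4] S  >  k=3
[4,5] NP\S  lex  "found"
[2,5] NP  <  k=4
[1,5] N/(NP\N)  >  k=2
[5,6] NP\N  lex  "city"
[1,6] N  >  k=5
[0,6] S  >  k=1

[0,6] S   >
  [0,1] "a" : S/N
  [1,6] N   >
    [1,5] N/(NP\N)   >
      [1,2] "in" : (N/(NP\N))/NP
      [2,5] NP   <
        [2,4] S   >
          [2,3] "gave" : S/(NP/PP)
          [3,4] "dog" : NP/PP
        [4,5] "found" : NP\S
    [5,6] "city" : NP\N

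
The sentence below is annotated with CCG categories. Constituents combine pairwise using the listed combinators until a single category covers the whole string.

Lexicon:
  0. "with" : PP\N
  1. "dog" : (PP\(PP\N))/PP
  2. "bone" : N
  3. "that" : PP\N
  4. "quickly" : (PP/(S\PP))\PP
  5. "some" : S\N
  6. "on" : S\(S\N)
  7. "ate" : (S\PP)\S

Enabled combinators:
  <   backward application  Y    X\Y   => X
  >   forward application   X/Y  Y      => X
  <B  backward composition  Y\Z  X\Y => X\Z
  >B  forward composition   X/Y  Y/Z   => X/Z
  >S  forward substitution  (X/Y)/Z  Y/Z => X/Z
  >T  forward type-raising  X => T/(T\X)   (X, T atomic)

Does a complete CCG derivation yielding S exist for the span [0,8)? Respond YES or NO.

NO

PP\N (PP\(PP\N))/PP N PP\N (PP/(S\PP))\PP S\N S\(S\N) (S\PP)\S
CKY chart[0,8] = {N/(N\PP), NP/(NP\PP), PP, PP/(PP\PP), S/(S\PP)}; S ∉ chart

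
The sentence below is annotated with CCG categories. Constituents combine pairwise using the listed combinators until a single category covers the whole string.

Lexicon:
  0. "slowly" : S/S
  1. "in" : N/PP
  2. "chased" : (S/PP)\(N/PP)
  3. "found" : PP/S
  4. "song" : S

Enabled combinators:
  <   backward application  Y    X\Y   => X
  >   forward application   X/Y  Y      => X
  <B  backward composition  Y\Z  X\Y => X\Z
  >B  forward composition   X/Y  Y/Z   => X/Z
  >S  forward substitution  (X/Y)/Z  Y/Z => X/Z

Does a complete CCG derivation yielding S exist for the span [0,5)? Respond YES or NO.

YES

[0,5] S   >
  [0,3] S/PP   >B
    [0,1] "slowly" : S/S
    [1,3] S/PP   <
      [1,2] "in" : N/PP
      [2,3] "chased" : (S/PP)\(N/PP)
  [3,5] PP   >
    [3,4] "found" : PP/S
    [4,5] "song" : S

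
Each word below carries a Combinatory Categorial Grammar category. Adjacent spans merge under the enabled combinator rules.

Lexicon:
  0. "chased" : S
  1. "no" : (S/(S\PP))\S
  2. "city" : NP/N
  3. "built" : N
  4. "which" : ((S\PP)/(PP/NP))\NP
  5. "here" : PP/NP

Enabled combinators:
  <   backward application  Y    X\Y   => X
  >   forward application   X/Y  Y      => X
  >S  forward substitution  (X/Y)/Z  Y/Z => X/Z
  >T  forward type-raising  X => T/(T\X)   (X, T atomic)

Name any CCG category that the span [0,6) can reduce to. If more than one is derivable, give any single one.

S

[0,6] S   >
  [0,2] S/(S\PP)   <
    [0,1] "chased" : S
    [1,2] "no" : (S/(S\PP))\S
  [2,6] S\PP   >
    [2,5] (S\PP)/(PP/NP)   <
      [2,4] NP   >
        [2,3] "city" : NP/N
        [3,4] "built" : N
      [4,5] "which" : ((S\PP)/(PP/NP))\NP
    [5,6] "here" : PP/NP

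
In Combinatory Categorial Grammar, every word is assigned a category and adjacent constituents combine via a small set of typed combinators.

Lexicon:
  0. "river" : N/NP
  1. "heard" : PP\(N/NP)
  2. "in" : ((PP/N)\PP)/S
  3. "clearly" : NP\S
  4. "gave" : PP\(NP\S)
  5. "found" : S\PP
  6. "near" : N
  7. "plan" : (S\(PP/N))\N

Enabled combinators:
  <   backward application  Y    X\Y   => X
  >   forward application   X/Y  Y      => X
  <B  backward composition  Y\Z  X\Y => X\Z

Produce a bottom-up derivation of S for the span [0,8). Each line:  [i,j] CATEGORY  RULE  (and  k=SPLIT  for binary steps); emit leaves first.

[0,1] N/NP  lex  "river"
[1,2] PP\(N/NP)  lex  "heard"
[0,2] PP  <  k=1
[2,3] ((PP/N)\PP)/S  lex  "in"
[3,4] NP\S  lex  "clearly"
[4,5] PP\(NP\S)  lex  "gave"
[3,5] PP  <  k=4
[5,6] S\PP  lex  "found"
[3,6] S  <  k=5
[2,6] (PP/N)\PP  >  k=3
[0,6] PP/N  <  k=2
[6,7] N  lex  "near"
[7,8] (S\(PP/N))\N  lex  "plan"
[6,8] S\(PP/N)  <  k=7
[0,8] S  <  k=6

[0,8] S   <
  [0,6] PP/N   <
    [0,2] PP   <
      [0,1] "river" : N/NP
      [1,2] "heard" : PP\(N/NP)
    [2,6] (PP/N)\PP   >
      [2,3] "in" : ((PP/N)\PP)/S
      [3,6] S   <
        [3,5] PP   <
          [3,4] "clearly" : NP\S
          [4,5] "gave" : PP\(NP\S)
        [5,6] "found" : S\PP
  [6,8] S\(PP/N)   <
    [6,7] "near" : N
    [7,8] "plan" : (S\(PP/N))\N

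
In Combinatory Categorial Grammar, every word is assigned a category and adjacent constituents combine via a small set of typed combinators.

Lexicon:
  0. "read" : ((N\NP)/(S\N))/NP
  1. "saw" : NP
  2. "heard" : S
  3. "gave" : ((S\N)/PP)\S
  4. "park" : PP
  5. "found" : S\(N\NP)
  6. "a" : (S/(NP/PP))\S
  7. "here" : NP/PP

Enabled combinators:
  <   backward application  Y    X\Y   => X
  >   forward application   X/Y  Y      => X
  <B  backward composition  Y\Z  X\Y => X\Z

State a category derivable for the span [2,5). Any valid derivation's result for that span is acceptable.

[0,8] S   >
  [0,7] S/(NP/PP)   <
    [0,6] S   <
      [0,5] N\NP   >
        [0,2] (N\NP)/(S\N)   >
          [0,1] "read" : ((N\NP)/(S\N))/NP
          [1,2] "saw" : NP
        [2,5] S\N   >
          [2,4] (S\N)/PP   <
            [2,3] "heard" : S
            [3,4] "gave" : ((S\N)/PP)\S
          [4,5] "park" : PP
      [5,6] "found" : S\(N\NP)
    [6,7] "a" : (S/(NP/PP))\S
  [7,8] "here" : NP/PP

S\N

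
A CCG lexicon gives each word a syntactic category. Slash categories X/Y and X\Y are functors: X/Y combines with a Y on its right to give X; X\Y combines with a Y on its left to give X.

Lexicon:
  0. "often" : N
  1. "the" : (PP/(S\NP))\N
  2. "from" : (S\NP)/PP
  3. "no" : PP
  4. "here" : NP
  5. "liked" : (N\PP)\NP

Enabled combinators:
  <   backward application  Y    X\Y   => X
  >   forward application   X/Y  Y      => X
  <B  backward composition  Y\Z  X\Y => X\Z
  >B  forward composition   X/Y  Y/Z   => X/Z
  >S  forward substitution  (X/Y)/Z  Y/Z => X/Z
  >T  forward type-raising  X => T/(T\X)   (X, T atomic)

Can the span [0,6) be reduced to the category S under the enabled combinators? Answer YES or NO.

N (PP/(S\NP))\N (S\NP)/PP PP NP (N\PP)\NP
CKY chart[0,6] = {N, N/(N\N), NP/(NP\N), PP/(PP\N), S/(S\N)}; S ∉ chart

NO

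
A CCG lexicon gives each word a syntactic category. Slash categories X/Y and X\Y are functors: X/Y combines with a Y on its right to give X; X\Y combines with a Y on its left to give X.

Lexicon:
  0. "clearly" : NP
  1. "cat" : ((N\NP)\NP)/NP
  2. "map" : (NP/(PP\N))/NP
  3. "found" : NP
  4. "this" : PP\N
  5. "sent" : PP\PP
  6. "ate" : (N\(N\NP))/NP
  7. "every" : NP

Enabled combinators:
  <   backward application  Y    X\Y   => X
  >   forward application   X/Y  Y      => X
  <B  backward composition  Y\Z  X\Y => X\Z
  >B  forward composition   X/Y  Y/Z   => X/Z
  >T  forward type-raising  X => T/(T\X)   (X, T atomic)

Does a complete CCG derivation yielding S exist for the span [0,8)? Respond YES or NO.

NO

NP ((N\NP)\NP)/NP (NP/(PP\N))/NP NP PP\N PP\PP (N\(N\NP))/NP NP
CKY chart[0,8] = {N, N/(N\N), NP/(NP\N), PP/(PP\N), S/(S\N)}; S ∉ chart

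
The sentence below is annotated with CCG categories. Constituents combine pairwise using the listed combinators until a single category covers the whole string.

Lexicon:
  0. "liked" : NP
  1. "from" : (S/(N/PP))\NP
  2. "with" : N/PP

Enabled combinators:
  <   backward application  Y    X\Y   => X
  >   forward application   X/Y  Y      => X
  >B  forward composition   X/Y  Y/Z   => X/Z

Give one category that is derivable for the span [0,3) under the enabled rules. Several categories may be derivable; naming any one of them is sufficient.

S

[0,3] S   >
  [0,2] S/(N/PP)   <
    [0,1] "liked" : NP
    [1,2] "from" : (S/(N/PP))\NP
  [2,3] "with" : N/PP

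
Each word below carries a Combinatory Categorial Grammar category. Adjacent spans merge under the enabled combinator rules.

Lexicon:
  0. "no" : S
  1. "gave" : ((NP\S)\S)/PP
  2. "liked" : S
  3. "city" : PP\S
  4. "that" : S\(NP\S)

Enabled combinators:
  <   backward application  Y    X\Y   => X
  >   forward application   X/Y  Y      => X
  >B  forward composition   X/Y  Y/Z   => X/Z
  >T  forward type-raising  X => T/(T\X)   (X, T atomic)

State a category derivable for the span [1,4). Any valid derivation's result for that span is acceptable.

(NP\S)\S

[0,5] S   <
  [0,4] NP\S   <
    [0,1] "no" : S
    [1,4] (NP\S)\S   >
      [1,2] "gave" : ((NP\S)\S)/PP
      [2,4] PP   <
        [2,3] "liked" : S
        [3,4] "city" : PP\S
  [4,5] "that" : S\(NP\S)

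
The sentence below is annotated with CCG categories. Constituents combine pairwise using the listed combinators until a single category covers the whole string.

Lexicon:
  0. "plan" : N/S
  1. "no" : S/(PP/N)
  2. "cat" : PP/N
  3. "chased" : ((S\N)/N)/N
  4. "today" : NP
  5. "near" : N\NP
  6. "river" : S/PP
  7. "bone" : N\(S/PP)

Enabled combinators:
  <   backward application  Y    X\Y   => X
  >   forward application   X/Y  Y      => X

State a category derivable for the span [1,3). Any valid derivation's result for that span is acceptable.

S

[0,8] S   <
  [0,3] N   >
    [0,1] "plan" : N/S
    [1,3] S   >
      [1,2] "no" : S/(PP/N)
      [2,3] "cat" : PP/N
  [3,8] S\N   >
    [3,6] (S\N)/N   >
      [3,4] "chased" : ((S\N)/N)/N
      [4,6] N   <
        [4,5] "today" : NP
        [5,6] "near" : N\NP
    [6,8] N   <
      [6,7] "river" : S/PP
      [7,8] "bone" : N\(S/PP)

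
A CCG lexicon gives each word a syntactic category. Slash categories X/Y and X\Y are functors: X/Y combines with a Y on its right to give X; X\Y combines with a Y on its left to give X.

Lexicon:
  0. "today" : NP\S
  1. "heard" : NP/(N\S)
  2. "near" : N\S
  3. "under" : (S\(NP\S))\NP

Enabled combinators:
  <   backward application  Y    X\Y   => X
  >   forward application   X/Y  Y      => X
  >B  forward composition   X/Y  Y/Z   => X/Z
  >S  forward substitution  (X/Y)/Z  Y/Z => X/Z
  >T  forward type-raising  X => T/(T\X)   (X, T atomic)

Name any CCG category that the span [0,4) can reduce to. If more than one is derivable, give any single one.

[0,4] S   <
  [0,1] "today" : NP\S
  [1,4] S\(NP\S)   <
    [1,3] NP   >
      [1,2] "heard" : NP/(N\S)
      [2,3] "near" : N\S
    [3,4] "under" : (S\(NP\S))\NP

S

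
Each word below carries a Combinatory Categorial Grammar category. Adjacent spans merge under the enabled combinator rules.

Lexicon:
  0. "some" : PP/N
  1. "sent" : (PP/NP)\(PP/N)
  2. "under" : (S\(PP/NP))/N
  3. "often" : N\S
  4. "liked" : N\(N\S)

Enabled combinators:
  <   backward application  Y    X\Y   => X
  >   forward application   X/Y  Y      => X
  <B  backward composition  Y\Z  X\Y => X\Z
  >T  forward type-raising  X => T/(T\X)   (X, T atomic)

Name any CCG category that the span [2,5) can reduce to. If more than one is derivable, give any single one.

S\(PP/NP)

[0,5] S   <
  [0,2] PP/NP   <
    [0,1] "some" : PP/N
    [1,2] "sent" : (PP/NP)\(PP/N)
  [2,5] S\(PP/NP)   >
    [2,3] "under" : (S\(PP/NP))/N
    [3,5] N   <
      [3,4] "often" : N\S
      [4,5] "liked" : N\(N\S)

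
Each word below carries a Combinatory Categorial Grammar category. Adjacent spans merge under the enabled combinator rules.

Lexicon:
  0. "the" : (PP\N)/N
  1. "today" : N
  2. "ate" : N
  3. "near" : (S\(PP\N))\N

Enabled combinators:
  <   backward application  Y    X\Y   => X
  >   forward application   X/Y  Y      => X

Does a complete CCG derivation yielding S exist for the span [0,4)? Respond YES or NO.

YES

[0,4] S   <
  [0,2] PP\N   >
    [0,1] "the" : (PP\N)/N
    [1,2] "today" : N
  [2,4] S\(PP\N)   <
    [2,3] "ate" : N
    [3,4] "near" : (S\(PP\N))\N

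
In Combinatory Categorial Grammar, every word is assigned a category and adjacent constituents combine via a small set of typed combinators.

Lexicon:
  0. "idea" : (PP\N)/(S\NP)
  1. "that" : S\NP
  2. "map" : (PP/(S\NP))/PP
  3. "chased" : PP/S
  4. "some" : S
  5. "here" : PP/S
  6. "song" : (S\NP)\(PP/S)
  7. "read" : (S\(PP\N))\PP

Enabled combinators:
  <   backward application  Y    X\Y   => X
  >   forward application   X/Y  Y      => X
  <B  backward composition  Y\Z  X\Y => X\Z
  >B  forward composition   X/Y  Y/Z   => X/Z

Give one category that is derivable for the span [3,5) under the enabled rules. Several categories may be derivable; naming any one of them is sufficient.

[0,8] S   <
  [0,2] PP\N   >
    [0,1] "idea" : (PP\N)/(S\NP)
    [1,2] "that" : S\NP
  [2,8] S\(PP\N)   <
    [2,7] PP   >
      [2,5] PP/(S\NP)   >
        [2,3] "map" : (PP/(S\NP))/PP
        [3,5] PP   >
          [3,4] "chased" : PP/S
          [4,5] "some" : S
      [5,7] S\NP   <
        [5,6] "here" : PP/S
        [6,7] "song" : (S\NP)\(PP/S)
    [7,8] "read" : (S\(PP\N))\PP

PP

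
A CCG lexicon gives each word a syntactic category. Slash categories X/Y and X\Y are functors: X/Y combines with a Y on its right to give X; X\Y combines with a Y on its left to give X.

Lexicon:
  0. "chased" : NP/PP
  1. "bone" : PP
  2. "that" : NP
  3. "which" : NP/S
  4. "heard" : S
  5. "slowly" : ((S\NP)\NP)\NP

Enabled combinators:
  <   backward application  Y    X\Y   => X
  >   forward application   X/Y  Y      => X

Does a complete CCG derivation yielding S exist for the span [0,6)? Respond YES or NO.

YES

[0,6] S   <
  [0,2] NP   >
    [0,1] "chased" : NP/PP
    [1,2] "bone" : PP
  [2,6] S\NP   <
    [2,3] "that" : NP
    [3,6] (S\NP)\NP   <
      [3,5] NP   >
        [3,4] "which" : NP/S
        [4,5] "heard" : S
      [5,6] "slowly" : ((S\NP)\NP)\NP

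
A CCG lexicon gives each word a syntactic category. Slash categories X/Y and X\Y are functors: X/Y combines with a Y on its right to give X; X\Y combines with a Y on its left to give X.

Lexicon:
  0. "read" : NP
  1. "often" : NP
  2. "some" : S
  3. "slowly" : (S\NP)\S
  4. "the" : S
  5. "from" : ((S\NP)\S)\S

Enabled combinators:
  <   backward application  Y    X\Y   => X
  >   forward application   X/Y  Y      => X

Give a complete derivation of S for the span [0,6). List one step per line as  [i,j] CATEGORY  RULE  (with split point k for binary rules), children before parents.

[0,6] S   <
  [0,1] "read" : NP
  [1,6] S\NP   <
    [1,4] S   <
      [1,2] "often" : NP
      [2,4] S\NP   <
        [2,3] "some" : S
        [3,4] "slowly" : (S\NP)\S
    [4,6] (S\NP)\S   <
      [4,5] "the" : S
      [5,6] "from" : ((S\NP)\S)\S

[0,1] NP  lex  "read"
[1,2] NP  lex  "often"
[2,3] S  lex  "some"
[3,4] (S\NP)\S  lex  "slowly"
[2,4] S\NP  <  k=3
[1,4] S  <  k=2
[4,5] S  lex  "the"
[5,6] ((S\NP)\S)\S  lex  "from"
[4,6] (S\NP)\S  <  k=5
[1,6] S\NP  <  k=4
[0,6] S  <  k=1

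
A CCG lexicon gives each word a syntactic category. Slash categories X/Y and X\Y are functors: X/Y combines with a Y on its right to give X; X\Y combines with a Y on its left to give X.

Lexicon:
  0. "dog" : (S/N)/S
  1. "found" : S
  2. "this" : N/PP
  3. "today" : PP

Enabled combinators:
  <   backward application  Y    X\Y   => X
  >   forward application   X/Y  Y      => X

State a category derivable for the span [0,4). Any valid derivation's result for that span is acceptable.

[0,4] S   >
  [0,2] S/N   >
    [0,1] "dog" : (S/N)/S
    [1,2] "found" : S
  [2,4] N   >
    [2,3] "this" : N/PP
    [3,4] "today" : PP

S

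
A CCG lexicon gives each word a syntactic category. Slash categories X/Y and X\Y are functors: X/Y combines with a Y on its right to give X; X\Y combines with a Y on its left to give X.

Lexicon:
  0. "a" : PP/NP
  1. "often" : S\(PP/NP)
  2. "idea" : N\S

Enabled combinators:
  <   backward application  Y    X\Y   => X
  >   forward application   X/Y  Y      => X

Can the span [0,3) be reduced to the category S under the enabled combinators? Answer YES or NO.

NO

PP/NP S\(PP/NP) N\S
CKY chart[0,3] = {N}; S ∉ chart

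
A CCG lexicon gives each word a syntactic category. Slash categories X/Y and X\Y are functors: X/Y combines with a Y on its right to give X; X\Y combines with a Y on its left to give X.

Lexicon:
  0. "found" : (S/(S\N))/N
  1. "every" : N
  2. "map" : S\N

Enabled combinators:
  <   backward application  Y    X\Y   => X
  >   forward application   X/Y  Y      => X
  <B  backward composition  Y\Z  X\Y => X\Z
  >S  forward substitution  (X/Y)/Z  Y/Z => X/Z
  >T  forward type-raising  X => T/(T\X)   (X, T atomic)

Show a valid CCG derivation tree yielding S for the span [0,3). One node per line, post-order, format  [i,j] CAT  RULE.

[0,3] S   >
  [0,2] S/(S\N)   >
    [0,1] "found" : (S/(S\N))/N
    [1,2] "every" : N
  [2,3] "map" : S\N

[0,1] (S/(S\N))/N  lex  "found"
[1,2] N  lex  "every"
[0,2] S/(S\N)  >  k=1
[2,3] S\N  lex  "map"
[0,3] S  >  k=2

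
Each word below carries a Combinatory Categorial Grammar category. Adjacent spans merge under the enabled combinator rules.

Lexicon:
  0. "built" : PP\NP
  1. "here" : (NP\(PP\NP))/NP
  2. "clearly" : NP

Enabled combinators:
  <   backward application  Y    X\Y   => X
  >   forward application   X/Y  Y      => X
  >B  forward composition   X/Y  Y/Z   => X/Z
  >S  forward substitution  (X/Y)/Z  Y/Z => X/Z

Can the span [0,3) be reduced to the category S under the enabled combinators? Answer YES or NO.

PP\NP (NP\(PP\NP))/NP NP
CKY chart[0,3] = {NP}; S ∉ chart

NO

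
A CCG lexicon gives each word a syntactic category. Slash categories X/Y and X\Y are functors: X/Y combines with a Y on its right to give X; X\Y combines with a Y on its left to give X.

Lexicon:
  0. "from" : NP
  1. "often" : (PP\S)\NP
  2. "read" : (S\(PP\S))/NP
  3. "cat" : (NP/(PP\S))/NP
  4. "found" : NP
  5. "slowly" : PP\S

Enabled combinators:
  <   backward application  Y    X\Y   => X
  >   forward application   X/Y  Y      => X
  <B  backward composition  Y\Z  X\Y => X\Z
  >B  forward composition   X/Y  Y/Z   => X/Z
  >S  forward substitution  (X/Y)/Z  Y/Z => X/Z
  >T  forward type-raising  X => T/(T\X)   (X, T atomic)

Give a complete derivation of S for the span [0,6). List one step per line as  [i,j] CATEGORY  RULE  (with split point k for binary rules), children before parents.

[0,1] NP  lex  "from"
[0,1] S/(S\NP)  >T
[1,2] (PP\S)\NP  lex  "often"
[2,3] (S\(PP\S))/NP  lex  "read"
[3,4] (NP/(PP\S))/NP  lex  "cat"
[4,5] NP  lex  "found"
[3,5] NP/(PP\S)  >  k=4
[5,6] PP\S  lex  "slowly"
[3,6] NP  >  k=5
[2,6] S\(PP\S)  >  k=3
[1,6] S\NP  <B  k=2
[0,6] S  >  k=1

[0,6] S   >
  [0,1] S/(S\NP)   >T
    [0,1] "from" : NP
  [1,6] S\NP   <B
    [1,2] "often" : (PP\S)\NP
    [2,6] S\(PP\S)   >
      [2,3] "read" : (S\(PP\S))/NP
      [3,6] NP   >
        [3,5] NP/(PP\S)   >
          [3,4] "cat" : (NP/(PP\S))/NP
          [4,5] "found" : NP
        [5,6] "slowly" : PP\S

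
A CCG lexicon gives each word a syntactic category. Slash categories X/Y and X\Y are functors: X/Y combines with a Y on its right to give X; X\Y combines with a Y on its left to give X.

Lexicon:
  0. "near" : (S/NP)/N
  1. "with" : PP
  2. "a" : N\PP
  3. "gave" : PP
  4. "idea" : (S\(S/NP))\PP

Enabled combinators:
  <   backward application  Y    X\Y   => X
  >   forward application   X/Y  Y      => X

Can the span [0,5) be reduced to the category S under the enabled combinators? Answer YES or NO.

YES

[0,5] S   <
  [0,3] S/NP   >
    [0,1] "near" : (S/NP)/N
    [1,3] N   <
      [1,2] "with" : PP
      [2,3] "a" : N\PP
  [3,5] S\(S/NP)   <
    [3,4] "gave" : PP
    [4,5] "idea" : (S\(S/NP))\PP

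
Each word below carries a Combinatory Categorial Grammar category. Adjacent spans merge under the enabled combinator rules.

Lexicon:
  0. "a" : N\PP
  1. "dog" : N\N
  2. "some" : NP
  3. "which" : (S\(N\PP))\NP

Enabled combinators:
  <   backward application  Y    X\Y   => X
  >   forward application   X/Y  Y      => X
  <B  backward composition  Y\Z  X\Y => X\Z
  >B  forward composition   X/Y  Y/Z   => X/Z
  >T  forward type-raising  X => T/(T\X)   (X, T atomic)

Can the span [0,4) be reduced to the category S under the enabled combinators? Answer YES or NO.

YES

[0,4] S   <
  [0,2] N\PP   <B
    [0,1] "a" : N\PP
    [1,2] "dog" : N\N
  [2,4] S\(N\PP)   <
    [2,3] "some" : NP
    [3,4] "which" : (S\(N\PP))\NP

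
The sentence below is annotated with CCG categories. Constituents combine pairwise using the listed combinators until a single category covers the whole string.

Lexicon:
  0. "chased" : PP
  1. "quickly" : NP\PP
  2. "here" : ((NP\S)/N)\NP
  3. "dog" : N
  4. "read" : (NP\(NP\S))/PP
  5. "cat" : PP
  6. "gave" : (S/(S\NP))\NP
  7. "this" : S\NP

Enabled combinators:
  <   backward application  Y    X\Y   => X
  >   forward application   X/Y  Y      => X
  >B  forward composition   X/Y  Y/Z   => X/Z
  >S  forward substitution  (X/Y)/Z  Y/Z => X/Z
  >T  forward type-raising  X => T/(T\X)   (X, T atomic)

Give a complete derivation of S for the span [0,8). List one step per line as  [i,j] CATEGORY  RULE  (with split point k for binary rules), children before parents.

[0,8] S   >
  [0,7] S/(S\NP)   <
    [0,6] NP   <
      [0,4] NP\S   >
        [0,3] (NP\S)/N   <
          [0,2] NP   >
            [0,1] NP/(NP\PP)   >T
              [0,1] "chased" : PP
            [1,2] "quickly" : NP\PP
          [2,3] "here" : ((NP\S)/N)\NP
        [3,4] "dog" : N
      [4,6] NP\(NP\S)   >
        [4,5] "read" : (NP\(NP\S))/PP
        [5,6] "cat" : PP
    [6,7] "gave" : (S/(S\NP))\NP
  [7,8] "this" : S\NP

[0,1] PP  lex  "chased"
[0,1] NP/(NP\PP)  >T
[1,2] NP\PP  lex  "quickly"
[0,2] NP  >  k=1
[2,3] ((NP\S)/N)\NP  lex  "here"
[0,3] (NP\S)/N  <  k=2
[3,4] N  lex  "dog"
[0,4] NP\S  >  k=3
[4,5] (NP\(NP\S))/PP  lex  "read"
[5,6] PP  lex  "cat"
[4,6] NP\(NP\S)  >  k=5
[0,6] NP  <  k=4
[6,7] (S/(S\NP))\NP  lex  "gave"
[0,7] S/(S\NP)  <  k=6
[7,8] S\NP  lex  "this"
[0,8] S  >  k=7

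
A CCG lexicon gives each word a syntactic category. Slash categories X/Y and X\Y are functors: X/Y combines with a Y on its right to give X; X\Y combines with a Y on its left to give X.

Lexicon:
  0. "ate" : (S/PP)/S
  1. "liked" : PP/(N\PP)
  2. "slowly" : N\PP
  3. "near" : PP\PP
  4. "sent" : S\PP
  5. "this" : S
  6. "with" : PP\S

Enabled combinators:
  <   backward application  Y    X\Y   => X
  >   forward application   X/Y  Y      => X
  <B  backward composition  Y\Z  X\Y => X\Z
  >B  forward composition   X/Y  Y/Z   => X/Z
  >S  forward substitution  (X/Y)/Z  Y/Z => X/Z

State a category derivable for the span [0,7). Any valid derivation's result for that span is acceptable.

S

[0,7] S   >
  [0,5] S/PP   >
    [0,1] "ate" : (S/PP)/S
    [1,5] S   <
      [1,3] PP   >
        [1,2] "liked" : PP/(N\PP)
        [2,3] "slowly" : N\PP
      [3,5] S\PP   <B
        [3,4] "near" : PP\PP
        [4,5] "sent" : S\PP
  [5,7] PP   <
    [5,6] "this" : S
    [6,7] "with" : PP\S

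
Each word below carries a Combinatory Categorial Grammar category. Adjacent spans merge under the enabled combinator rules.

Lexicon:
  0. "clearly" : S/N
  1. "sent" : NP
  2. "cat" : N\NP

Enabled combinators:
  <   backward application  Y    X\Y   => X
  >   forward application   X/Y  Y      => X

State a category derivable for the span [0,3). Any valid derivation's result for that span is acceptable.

[0,3] S   >
  [0,1] "clearly" : S/N
  [1,3] N   <
    [1,2] "sent" : NP
    [2,3] "cat" : N\NP

S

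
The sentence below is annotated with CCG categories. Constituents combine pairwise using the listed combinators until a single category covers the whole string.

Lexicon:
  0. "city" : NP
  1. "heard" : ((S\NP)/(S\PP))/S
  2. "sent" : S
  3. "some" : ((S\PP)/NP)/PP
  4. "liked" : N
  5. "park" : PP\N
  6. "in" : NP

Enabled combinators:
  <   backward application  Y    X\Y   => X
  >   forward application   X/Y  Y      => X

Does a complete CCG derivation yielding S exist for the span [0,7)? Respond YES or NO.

[0,7] S   <
  [0,1] "city" : NP
  [1,7] S\NP   >
    [1,3] (S\NP)/(S\PP)   >
      [1,2] "heard" : ((S\NP)/(S\PP))/S
      [2,3] "sent" : S
    [3,7] S\PP   >
      [3,6] (S\PP)/NP   >
        [3,4] "some" : ((S\PP)/NP)/PP
        [4,6] PP   <
          [4,5] "liked" : N
          [5,6] "park" : PP\N
      [6,7] "in" : NP

YES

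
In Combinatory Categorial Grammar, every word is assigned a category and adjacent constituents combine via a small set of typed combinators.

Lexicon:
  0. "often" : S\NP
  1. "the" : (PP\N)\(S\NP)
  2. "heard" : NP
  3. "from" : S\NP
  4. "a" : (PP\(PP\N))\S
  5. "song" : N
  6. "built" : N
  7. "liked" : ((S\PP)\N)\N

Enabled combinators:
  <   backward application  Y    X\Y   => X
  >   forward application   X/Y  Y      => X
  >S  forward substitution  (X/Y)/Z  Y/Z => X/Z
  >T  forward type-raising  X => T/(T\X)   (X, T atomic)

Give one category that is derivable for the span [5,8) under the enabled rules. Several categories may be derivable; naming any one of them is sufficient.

S\PP

[0,8] S   <
  [0,5] PP   <
    [0,2] PP\N   <
      [0,1] "often" : S\NP
      [1,2] "the" : (PP\N)\(S\NP)
    [2,5] PP\(PP\N)   <
      [2,4] S   >
        [2,3] S/(S\NP)   >T
          [2,3] "heard" : NP
        [3,4] "from" : S\NP
      [4,5] "a" : (PP\(PP\N))\S
  [5,8] S\PP   <
    [5,6] "song" : N
    [6,8] (S\PP)\N   <
      [6,7] "built" : N
      [7,8] "liked" : ((S\PP)\N)\N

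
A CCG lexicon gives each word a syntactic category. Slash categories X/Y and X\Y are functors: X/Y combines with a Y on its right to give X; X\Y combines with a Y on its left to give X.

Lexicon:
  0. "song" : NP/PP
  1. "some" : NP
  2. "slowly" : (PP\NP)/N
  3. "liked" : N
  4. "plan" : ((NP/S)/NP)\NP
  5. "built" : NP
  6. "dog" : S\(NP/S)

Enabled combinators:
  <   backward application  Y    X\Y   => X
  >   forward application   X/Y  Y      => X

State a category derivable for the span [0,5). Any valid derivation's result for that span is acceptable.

(NP/S)/NP

[0,7] S   <
  [0,6] NP/S   >
    [0,5] (NP/S)/NP   <
      [0,4] NP   >
        [0,1] "song" : NP/PP
        [1,4] PP   <
          [1,2] "some" : NP
          [2,4] PP\NP   >
            [2,3] "slowly" : (PP\NP)/N
            [3,4] "liked" : N
      [4,5] "plan" : ((NP/S)/NP)\NP
    [5,6] "built" : NP
  [6,7] "dog" : S\(NP/S)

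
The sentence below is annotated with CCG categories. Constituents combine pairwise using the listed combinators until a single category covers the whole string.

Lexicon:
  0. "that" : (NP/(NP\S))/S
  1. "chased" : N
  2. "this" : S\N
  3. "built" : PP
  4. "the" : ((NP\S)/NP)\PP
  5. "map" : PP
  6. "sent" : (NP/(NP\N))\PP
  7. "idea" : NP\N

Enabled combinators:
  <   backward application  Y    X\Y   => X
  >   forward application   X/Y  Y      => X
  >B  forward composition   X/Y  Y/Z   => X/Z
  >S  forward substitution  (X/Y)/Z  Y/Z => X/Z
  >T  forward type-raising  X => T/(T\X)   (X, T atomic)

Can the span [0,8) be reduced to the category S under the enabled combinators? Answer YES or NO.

NO

(NP/(NP\S))/S N S\N PP ((NP\S)/NP)\PP PP (NP/(NP\N))\PP NP\N
CKY chart[0,8] = {(NP/(NP\S))/(S\NP), N/(N\NP), NP, NP/(NP\NP), PP/(PP\NP), S/(S\NP)}; S ∉ chart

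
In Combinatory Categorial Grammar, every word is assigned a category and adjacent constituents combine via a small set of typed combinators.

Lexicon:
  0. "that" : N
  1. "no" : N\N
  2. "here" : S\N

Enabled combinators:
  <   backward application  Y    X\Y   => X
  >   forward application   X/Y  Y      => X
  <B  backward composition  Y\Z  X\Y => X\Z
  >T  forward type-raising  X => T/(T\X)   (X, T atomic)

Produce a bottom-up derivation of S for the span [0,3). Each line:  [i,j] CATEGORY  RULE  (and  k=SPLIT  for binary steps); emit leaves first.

[0,1] N  lex  "that"
[1,2] N\N  lex  "no"
[2,3] S\N  lex  "here"
[1,3] S\N  <B  k=2
[0,3] S  <  k=1

[0,3] S   <
  [0,1] "that" : N
  [1,3] S\N   <B
    [1,2] "no" : N\N
    [2,3] "here" : S\N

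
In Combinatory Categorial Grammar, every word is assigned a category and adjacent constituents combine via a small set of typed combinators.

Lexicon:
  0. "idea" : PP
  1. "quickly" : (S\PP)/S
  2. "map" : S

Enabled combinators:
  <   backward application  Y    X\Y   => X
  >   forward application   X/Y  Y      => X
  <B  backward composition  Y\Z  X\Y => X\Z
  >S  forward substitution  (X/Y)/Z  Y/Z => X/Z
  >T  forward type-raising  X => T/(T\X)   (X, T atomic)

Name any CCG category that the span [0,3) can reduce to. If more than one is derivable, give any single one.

S

[0,3] S   >
  [0,1] S/(S\PP)   >T
    [0,1] "idea" : PP
  [1,3] S\PP   >
    [1,2] "quickly" : (S\PP)/S
    [2,3] "map" : S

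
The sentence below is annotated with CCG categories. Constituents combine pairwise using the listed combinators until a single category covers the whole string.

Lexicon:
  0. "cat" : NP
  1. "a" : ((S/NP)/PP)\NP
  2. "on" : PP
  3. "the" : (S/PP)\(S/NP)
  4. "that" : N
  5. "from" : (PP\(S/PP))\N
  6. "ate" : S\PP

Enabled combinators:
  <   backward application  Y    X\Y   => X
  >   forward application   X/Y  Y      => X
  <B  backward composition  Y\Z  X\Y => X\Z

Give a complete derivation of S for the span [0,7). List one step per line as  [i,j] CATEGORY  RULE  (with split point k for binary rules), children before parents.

[0,1] NP  lex  "cat"
[1,2] ((S/NP)/PP)\NP  lex  "a"
[0,2] (S/NP)/PP  <  k=1
[2,3] PP  lex  "on"
[0,3] S/NP  >  k=2
[3,4] (S/PP)\(S/NP)  lex  "the"
[0,4] S/PP  <  k=3
[4,5] N  lex  "that"
[5,6] (PP\(S/PP))\N  lex  "from"
[4,6] PP\(S/PP)  <  k=5
[0,6] PP  <  k=4
[6,7] S\PP  lex  "ate"
[0,7] S  <  k=6

[0,7] S   <
  [0,6] PP   <
    [0,4] S/PP   <
      [0,3] S/NP   >
        [0,2] (S/NP)/PP   <
          [0,1] "cat" : NP
          [1,2] "a" : ((S/NP)/PP)\NP
        [2,3] "on" : PP
      [3,4] "the" : (S/PP)\(S/NP)
    [4,6] PP\(S/PP)   <
      [4,5] "that" : N
      [5,6] "from" : (PP\(S/PP))\N
  [6,7] "ate" : S\PP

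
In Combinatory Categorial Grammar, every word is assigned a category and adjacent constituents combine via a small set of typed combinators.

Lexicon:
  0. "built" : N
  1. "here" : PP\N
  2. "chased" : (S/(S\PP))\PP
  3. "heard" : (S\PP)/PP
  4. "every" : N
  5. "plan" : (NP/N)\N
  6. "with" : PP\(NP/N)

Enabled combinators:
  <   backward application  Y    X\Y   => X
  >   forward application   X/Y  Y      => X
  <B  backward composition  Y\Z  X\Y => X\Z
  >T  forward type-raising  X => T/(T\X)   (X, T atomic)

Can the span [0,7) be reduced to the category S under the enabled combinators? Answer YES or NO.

YES

[0,7] S   >
  [0,3] S/(S\PP)   <
    [0,2] PP   >
      [0,1] PP/(PP\N)   >T
        [0,1] "built" : N
      [1,2] "here" : PP\N
    [2,3] "chased" : (S/(S\PP))\PP
  [3,7] S\PP   >
    [3,4] "heard" : (S\PP)/PP
    [4,7] PP   >
      [4,5] PP/(PP\N)   >T
        [4,5] "every" : N
      [5,7] PP\N   <B
        [5,6] "plan" : (NP/N)\N
        [6,7] "with" : PP\(NP/N)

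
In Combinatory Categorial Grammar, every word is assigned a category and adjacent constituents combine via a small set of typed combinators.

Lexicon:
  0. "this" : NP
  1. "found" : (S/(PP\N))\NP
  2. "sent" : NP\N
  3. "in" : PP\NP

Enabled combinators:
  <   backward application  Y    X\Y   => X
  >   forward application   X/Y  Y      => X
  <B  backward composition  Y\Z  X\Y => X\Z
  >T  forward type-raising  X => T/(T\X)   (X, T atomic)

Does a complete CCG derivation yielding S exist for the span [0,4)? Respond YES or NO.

[0,4] S   >
  [0,2] S/(PP\N)   <
    [0,1] "this" : NP
    [1,2] "found" : (S/(PP\N))\NP
  [2,4] PP\N   <B
    [2,3] "sent" : NP\N
    [3,4] "in" : PP\NP

YES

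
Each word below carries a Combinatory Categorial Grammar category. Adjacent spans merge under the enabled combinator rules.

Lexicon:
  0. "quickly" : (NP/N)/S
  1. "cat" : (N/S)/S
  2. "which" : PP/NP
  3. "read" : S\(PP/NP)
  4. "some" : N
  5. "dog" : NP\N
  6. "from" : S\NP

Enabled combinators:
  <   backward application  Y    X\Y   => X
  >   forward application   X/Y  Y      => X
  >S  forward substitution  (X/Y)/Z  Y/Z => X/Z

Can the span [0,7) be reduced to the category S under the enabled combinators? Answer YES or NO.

NO

(NP/N)/S (N/S)/S PP/NP S\(PP/NP) N NP\N S\NP
CKY chart[0,7] = {NP}; S ∉ chart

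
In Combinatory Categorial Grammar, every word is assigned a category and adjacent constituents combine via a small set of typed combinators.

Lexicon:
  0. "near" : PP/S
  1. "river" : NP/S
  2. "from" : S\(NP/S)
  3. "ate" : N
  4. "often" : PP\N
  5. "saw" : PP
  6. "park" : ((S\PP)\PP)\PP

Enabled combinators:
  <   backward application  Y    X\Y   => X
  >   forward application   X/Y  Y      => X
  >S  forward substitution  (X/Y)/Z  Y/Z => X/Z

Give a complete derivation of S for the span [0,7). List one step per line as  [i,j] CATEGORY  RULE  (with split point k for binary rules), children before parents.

[0,7] S   <
  [0,3] PP   >
    [0,1] "near" : PP/S
    [1,3] S   <
      [1,2] "river" : NP/S
      [2,3] "from" : S\(NP/S)
  [3,7] S\PP   <
    [3,5] PP   <
      [3,4] "ate" : N
      [4,5] "often" : PP\N
    [5,7] (S\PP)\PP   <
      [5,6] "saw" : PP
      [6,7] "park" : ((S\PP)\PP)\PP

[0,1] PP/S  lex  "near"
[1,2] NP/S  lex  "river"
[2,3] S\(NP/S)  lex  "from"
[1,3] S  <  k=2
[0,3] PP  >  k=1
[3,4] N  lex  "ate"
[4,5] PP\N  lex  "often"
[3,5] PP  <  k=4
[5,6] PP  lex  "saw"
[6,7] ((S\PP)\PP)\PP  lex  "park"
[5,7] (S\PP)\PP  <  k=6
[3,7] S\PP  <  k=5
[0,7] S  <  k=3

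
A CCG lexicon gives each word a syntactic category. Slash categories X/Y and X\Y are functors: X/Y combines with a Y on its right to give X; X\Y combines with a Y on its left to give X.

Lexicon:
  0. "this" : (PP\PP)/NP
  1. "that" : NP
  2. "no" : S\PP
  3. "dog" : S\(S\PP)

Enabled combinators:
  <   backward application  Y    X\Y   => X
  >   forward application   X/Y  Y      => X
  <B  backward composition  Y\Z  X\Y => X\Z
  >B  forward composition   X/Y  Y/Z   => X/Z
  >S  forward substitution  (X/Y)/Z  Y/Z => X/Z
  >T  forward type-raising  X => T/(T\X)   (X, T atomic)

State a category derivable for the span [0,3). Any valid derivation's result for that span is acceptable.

S\PP

[0,4] S   <
  [0,3] S\PP   <B
    [0,2] PP\PP   >
      [0,1] "this" : (PP\PP)/NP
      [1,2] "that" : NP
    [2,3] "no" : S\PP
  [3,4] "dog" : S\(S\PP)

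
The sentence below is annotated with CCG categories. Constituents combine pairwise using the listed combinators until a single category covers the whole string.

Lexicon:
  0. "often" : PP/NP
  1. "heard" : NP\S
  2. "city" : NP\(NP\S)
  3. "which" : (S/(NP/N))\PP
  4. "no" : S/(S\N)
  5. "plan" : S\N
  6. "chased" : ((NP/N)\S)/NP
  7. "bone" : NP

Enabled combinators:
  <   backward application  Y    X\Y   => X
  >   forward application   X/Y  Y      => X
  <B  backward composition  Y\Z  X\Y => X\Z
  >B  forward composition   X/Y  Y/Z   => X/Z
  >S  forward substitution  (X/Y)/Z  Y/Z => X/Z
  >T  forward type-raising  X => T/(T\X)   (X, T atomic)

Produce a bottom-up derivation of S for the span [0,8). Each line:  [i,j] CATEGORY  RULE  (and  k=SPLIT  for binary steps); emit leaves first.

[0,1] PP/NP  lex  "often"
[1,2] NP\S  lex  "heard"
[2,3] NP\(NP\S)  lex  "city"
[1,3] NP  <  k=2
[0,3] PP  >  k=1
[3,4] (S/(NP/N))\PP  lex  "which"
[0,4] S/(NP/N)  <  k=3
[4,5] S/(S\N)  lex  "no"
[5,6] S\N  lex  "plan"
[4,6] S  >  k=5
[6,7] ((NP/N)\S)/NP  lex  "chased"
[7,8] NP  lex  "bone"
[6,8] (NP/N)\S  >  k=7
[4,8] NP/N  <  k=6
[0,8] S  >  k=4

[0,8] S   >
  [0,4] S/(NP/N)   <
    [0,3] PP   >
      [0,1] "often" : PP/NP
      [1,3] NP   <
        [1,2] "heard" : NP\S
        [2,3] "city" : NP\(NP\S)
    [3,4] "which" : (S/(NP/N))\PP
  [4,8] NP/N   <
    [4,6] S   >
      [4,5] "no" : S/(S\N)
      [5,6] "plan" : S\N
    [6,8] (NP/N)\S   >
      [6,7] "chased" : ((NP/N)\S)/NP
      [7,8] "bone" : NP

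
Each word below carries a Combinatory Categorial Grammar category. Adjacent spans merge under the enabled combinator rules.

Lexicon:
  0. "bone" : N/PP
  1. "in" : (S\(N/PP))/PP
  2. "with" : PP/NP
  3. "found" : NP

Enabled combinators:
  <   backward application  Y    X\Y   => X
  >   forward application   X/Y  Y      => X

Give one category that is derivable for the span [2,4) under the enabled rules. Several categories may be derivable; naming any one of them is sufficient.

PP

[0,4] S   <
  [0,1] "bone" : N/PP
  [1,4] S\(N/PP)   >
    [1,2] "in" : (S\(N/PP))/PP
    [2,4] PP   >
      [2,3] "with" : PP/NP
      [3,4] "found" : NP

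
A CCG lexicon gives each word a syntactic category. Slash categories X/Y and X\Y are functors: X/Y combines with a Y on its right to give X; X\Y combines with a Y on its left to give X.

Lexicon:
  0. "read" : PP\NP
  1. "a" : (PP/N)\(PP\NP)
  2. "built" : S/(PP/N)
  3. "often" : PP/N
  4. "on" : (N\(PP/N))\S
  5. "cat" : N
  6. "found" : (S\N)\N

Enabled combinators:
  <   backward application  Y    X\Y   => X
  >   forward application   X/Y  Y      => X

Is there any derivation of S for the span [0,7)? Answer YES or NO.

[0,7] S   <
  [0,5] N   <
    [0,2] PP/N   <
      [0,1] "read" : PP\NP
      [1,2] "a" : (PP/N)\(PP\NP)
    [2,5] N\(PP/N)   <
      [2,4] S   >
        [2,3] "built" : S/(PP/N)
        [3,4] "often" : PP/N
      [4,5] "on" : (N\(PP/N))\S
  [5,7] S\N   <
    [5,6] "cat" : N
    [6,7] "found" : (S\N)\N

YES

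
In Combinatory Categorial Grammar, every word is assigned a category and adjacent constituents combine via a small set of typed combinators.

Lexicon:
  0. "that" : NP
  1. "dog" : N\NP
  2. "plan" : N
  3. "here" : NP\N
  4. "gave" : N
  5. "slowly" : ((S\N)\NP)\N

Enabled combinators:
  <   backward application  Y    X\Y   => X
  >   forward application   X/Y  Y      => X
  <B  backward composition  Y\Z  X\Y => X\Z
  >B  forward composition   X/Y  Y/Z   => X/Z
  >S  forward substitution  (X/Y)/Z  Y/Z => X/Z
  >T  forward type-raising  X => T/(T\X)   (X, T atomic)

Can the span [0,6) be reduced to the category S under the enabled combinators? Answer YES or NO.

YES

[0,6] S   <
  [0,1] "that" : NP
  [1,6] S\NP   <B
    [1,2] "dog" : N\NP
    [2,6] S\N   <
      [2,4] NP   <
        [2,3] "plan" : N
        [3,4] "here" : NP\N
      [4,6] (S\N)\NP   <
        [4,5] "gave" : N
        [5,6] "slowly" : ((S\N)\NP)\N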